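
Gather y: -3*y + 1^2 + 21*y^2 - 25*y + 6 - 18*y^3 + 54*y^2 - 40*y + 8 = -18*y^3 + 75*y^2 - 68*y + 15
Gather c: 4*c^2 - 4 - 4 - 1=4*c^2 - 9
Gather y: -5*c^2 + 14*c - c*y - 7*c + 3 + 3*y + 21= -5*c^2 + 7*c + y*(3 - c) + 24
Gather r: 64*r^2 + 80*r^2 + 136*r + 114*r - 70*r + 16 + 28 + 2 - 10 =144*r^2 + 180*r + 36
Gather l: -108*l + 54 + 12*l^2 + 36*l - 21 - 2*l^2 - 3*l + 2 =10*l^2 - 75*l + 35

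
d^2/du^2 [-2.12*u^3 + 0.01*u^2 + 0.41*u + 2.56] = 0.02 - 12.72*u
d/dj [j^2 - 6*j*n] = 2*j - 6*n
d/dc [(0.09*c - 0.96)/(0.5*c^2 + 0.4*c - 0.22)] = (-0.045*c^2 + 0.96*c + 0.3642)/(0.25*c^4 + 0.4*c^3 - 0.06*c^2 - 0.176*c + 0.0484)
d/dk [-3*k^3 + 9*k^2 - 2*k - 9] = -9*k^2 + 18*k - 2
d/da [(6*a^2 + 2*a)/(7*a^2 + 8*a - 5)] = 2*(17*a^2 - 30*a - 5)/(49*a^4 + 112*a^3 - 6*a^2 - 80*a + 25)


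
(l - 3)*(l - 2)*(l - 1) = l^3 - 6*l^2 + 11*l - 6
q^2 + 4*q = q*(q + 4)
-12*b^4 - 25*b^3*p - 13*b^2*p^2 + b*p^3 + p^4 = (-4*b + p)*(b + p)^2*(3*b + p)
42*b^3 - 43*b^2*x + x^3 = (-6*b + x)*(-b + x)*(7*b + x)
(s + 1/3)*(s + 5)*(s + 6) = s^3 + 34*s^2/3 + 101*s/3 + 10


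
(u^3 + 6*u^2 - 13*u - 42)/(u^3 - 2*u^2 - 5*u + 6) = (u + 7)/(u - 1)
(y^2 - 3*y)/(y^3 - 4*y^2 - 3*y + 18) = y/(y^2 - y - 6)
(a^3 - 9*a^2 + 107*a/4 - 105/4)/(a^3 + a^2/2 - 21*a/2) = (4*a^2 - 24*a + 35)/(2*a*(2*a + 7))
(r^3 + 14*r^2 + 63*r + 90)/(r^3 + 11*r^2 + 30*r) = (r + 3)/r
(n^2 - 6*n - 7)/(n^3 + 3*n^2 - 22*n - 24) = (n - 7)/(n^2 + 2*n - 24)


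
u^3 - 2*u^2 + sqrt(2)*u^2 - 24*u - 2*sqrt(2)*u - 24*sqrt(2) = (u - 6)*(u + 4)*(u + sqrt(2))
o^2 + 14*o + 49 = (o + 7)^2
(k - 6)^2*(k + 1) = k^3 - 11*k^2 + 24*k + 36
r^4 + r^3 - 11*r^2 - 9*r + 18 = (r - 3)*(r - 1)*(r + 2)*(r + 3)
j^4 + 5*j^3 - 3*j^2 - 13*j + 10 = (j - 1)^2*(j + 2)*(j + 5)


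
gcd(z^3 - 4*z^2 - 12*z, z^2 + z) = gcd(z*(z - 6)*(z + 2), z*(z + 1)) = z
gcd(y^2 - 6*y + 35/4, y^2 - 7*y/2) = y - 7/2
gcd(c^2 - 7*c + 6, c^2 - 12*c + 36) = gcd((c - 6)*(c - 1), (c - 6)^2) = c - 6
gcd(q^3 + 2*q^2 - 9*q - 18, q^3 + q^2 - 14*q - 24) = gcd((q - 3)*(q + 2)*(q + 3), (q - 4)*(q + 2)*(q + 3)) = q^2 + 5*q + 6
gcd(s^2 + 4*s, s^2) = s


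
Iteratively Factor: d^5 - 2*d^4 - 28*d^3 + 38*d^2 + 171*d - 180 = (d + 3)*(d^4 - 5*d^3 - 13*d^2 + 77*d - 60) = (d - 5)*(d + 3)*(d^3 - 13*d + 12) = (d - 5)*(d - 1)*(d + 3)*(d^2 + d - 12) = (d - 5)*(d - 1)*(d + 3)*(d + 4)*(d - 3)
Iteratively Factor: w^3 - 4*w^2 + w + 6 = (w - 2)*(w^2 - 2*w - 3) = (w - 3)*(w - 2)*(w + 1)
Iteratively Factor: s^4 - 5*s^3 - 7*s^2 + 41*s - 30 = (s - 2)*(s^3 - 3*s^2 - 13*s + 15) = (s - 2)*(s - 1)*(s^2 - 2*s - 15) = (s - 5)*(s - 2)*(s - 1)*(s + 3)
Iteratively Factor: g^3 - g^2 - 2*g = (g - 2)*(g^2 + g) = (g - 2)*(g + 1)*(g)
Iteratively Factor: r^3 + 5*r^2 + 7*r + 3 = (r + 1)*(r^2 + 4*r + 3) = (r + 1)*(r + 3)*(r + 1)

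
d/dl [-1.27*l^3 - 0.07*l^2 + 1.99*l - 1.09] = -3.81*l^2 - 0.14*l + 1.99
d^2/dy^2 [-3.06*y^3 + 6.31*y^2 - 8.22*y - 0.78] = 12.62 - 18.36*y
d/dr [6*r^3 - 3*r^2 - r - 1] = 18*r^2 - 6*r - 1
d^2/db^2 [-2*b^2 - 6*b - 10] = -4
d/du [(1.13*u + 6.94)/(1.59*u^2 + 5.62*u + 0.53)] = (1.7967*u^2 + 6.3506*u - (1.13*u + 6.94)*(3.18*u + 5.62) + 0.5989)/(1.59*u^2 + 5.62*u + 0.53)^2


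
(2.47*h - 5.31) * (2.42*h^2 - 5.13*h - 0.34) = 5.9774*h^3 - 25.5213*h^2 + 26.4005*h + 1.8054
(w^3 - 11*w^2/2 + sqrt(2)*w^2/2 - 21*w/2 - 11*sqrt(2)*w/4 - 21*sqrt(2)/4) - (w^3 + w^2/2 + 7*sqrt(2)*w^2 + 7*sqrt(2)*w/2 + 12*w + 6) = -13*sqrt(2)*w^2/2 - 6*w^2 - 45*w/2 - 25*sqrt(2)*w/4 - 21*sqrt(2)/4 - 6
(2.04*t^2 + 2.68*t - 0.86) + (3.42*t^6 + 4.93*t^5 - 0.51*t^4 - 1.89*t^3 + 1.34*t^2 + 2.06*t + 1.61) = 3.42*t^6 + 4.93*t^5 - 0.51*t^4 - 1.89*t^3 + 3.38*t^2 + 4.74*t + 0.75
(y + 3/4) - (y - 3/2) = 9/4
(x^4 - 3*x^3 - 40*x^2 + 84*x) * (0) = 0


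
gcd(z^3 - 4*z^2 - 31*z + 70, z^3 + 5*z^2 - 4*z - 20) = z^2 + 3*z - 10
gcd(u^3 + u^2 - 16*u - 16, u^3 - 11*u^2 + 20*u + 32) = u^2 - 3*u - 4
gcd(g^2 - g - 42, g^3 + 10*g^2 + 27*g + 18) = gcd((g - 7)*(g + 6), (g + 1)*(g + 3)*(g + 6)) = g + 6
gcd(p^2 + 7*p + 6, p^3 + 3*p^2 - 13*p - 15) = p + 1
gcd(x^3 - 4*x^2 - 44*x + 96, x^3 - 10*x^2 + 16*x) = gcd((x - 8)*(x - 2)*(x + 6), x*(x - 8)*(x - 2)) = x^2 - 10*x + 16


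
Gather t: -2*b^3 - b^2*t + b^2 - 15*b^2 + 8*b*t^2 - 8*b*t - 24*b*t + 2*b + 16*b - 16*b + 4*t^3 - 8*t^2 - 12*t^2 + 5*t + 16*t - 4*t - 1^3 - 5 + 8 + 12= -2*b^3 - 14*b^2 + 2*b + 4*t^3 + t^2*(8*b - 20) + t*(-b^2 - 32*b + 17) + 14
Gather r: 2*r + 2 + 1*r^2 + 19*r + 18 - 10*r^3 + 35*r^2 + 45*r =-10*r^3 + 36*r^2 + 66*r + 20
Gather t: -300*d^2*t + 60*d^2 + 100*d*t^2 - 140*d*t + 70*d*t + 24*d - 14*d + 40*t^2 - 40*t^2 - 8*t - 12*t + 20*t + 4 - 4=60*d^2 + 100*d*t^2 + 10*d + t*(-300*d^2 - 70*d)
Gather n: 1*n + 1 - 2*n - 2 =-n - 1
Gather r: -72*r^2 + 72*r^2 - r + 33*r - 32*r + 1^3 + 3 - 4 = 0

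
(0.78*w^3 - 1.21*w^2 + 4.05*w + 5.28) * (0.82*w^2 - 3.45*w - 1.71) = 0.6396*w^5 - 3.6832*w^4 + 6.1617*w^3 - 7.5738*w^2 - 25.1415*w - 9.0288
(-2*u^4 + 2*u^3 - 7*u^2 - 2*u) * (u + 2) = -2*u^5 - 2*u^4 - 3*u^3 - 16*u^2 - 4*u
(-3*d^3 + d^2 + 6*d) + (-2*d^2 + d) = -3*d^3 - d^2 + 7*d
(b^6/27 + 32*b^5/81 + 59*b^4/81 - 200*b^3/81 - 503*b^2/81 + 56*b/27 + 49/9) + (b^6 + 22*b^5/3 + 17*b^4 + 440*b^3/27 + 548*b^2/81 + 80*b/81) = 28*b^6/27 + 626*b^5/81 + 1436*b^4/81 + 1120*b^3/81 + 5*b^2/9 + 248*b/81 + 49/9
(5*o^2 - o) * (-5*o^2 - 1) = -25*o^4 + 5*o^3 - 5*o^2 + o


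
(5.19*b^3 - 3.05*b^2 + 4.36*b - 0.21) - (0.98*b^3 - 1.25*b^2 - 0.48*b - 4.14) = 4.21*b^3 - 1.8*b^2 + 4.84*b + 3.93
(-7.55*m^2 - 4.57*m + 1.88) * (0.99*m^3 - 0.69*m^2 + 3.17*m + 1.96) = -7.4745*m^5 + 0.685199999999999*m^4 - 18.919*m^3 - 30.5821*m^2 - 2.9976*m + 3.6848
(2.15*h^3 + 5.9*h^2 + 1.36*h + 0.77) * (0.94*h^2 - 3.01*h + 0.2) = 2.021*h^5 - 0.925499999999999*h^4 - 16.0506*h^3 - 2.1898*h^2 - 2.0457*h + 0.154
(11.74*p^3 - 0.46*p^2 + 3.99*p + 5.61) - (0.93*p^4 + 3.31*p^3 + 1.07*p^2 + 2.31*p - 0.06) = -0.93*p^4 + 8.43*p^3 - 1.53*p^2 + 1.68*p + 5.67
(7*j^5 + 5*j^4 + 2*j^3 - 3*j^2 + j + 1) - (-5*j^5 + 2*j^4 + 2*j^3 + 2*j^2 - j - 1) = 12*j^5 + 3*j^4 - 5*j^2 + 2*j + 2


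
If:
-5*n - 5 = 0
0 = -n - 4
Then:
No Solution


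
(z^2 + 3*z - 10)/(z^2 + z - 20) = (z - 2)/(z - 4)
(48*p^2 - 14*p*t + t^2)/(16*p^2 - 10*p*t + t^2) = (6*p - t)/(2*p - t)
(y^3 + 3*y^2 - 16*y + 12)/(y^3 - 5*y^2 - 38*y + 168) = (y^2 - 3*y + 2)/(y^2 - 11*y + 28)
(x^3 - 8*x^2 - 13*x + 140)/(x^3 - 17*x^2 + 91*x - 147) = (x^2 - x - 20)/(x^2 - 10*x + 21)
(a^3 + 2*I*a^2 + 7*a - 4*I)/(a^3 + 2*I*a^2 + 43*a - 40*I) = (a^2 + 3*I*a + 4)/(a^2 + 3*I*a + 40)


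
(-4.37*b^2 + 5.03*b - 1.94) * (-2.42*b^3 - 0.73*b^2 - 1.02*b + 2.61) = 10.5754*b^5 - 8.9825*b^4 + 5.4803*b^3 - 15.1201*b^2 + 15.1071*b - 5.0634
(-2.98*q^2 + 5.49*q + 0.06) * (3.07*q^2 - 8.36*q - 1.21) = -9.1486*q^4 + 41.7671*q^3 - 42.1064*q^2 - 7.1445*q - 0.0726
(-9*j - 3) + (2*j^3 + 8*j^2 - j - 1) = 2*j^3 + 8*j^2 - 10*j - 4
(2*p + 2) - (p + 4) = p - 2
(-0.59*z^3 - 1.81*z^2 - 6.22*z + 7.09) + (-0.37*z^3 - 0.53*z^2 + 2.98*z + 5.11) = -0.96*z^3 - 2.34*z^2 - 3.24*z + 12.2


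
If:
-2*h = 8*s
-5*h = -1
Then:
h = 1/5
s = -1/20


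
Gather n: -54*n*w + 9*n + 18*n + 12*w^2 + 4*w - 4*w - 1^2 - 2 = n*(27 - 54*w) + 12*w^2 - 3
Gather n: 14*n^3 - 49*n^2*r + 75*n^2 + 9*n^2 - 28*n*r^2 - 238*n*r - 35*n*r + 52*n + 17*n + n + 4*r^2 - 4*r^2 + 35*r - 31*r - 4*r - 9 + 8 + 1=14*n^3 + n^2*(84 - 49*r) + n*(-28*r^2 - 273*r + 70)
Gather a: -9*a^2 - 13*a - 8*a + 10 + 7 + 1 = -9*a^2 - 21*a + 18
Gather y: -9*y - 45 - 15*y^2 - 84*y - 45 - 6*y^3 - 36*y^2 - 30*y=-6*y^3 - 51*y^2 - 123*y - 90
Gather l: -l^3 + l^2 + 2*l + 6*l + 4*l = -l^3 + l^2 + 12*l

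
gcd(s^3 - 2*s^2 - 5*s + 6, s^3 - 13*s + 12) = s^2 - 4*s + 3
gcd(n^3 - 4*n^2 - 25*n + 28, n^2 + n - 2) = n - 1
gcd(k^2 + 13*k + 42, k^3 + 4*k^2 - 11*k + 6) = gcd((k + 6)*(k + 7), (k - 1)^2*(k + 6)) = k + 6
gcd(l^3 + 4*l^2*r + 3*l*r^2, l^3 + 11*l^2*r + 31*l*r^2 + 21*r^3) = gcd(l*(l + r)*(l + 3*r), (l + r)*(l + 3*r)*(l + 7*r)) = l^2 + 4*l*r + 3*r^2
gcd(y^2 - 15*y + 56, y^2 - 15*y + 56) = y^2 - 15*y + 56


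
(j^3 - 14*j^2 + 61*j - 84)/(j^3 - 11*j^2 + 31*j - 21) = (j - 4)/(j - 1)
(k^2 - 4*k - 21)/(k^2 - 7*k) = (k + 3)/k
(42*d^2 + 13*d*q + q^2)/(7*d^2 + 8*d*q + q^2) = (6*d + q)/(d + q)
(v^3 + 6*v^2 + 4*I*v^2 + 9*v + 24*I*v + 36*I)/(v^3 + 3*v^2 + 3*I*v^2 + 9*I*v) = (v^2 + v*(3 + 4*I) + 12*I)/(v*(v + 3*I))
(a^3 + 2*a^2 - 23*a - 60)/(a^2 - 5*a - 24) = (a^2 - a - 20)/(a - 8)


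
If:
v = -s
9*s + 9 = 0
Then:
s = -1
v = 1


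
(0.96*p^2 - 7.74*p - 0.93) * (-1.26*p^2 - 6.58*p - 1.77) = -1.2096*p^4 + 3.4356*p^3 + 50.4018*p^2 + 19.8192*p + 1.6461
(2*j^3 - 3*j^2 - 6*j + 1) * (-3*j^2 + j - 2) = -6*j^5 + 11*j^4 + 11*j^3 - 3*j^2 + 13*j - 2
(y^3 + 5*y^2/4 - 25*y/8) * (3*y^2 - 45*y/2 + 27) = 3*y^5 - 75*y^4/4 - 21*y^3/2 + 1665*y^2/16 - 675*y/8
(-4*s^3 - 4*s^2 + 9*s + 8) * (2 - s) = 4*s^4 - 4*s^3 - 17*s^2 + 10*s + 16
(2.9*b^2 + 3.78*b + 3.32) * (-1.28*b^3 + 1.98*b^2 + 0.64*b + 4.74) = -3.712*b^5 + 0.9036*b^4 + 5.0908*b^3 + 22.7388*b^2 + 20.042*b + 15.7368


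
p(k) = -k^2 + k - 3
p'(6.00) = -11.00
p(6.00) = -33.00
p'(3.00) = -5.00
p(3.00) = -9.00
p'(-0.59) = 2.18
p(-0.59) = -3.94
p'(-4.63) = 10.26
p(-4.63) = -29.07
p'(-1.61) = 4.22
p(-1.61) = -7.20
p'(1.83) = -2.66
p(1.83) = -4.52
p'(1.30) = -1.60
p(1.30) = -3.39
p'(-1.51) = 4.02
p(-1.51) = -6.79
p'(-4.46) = 9.92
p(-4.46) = -27.35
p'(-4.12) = 9.24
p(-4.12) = -24.09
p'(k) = 1 - 2*k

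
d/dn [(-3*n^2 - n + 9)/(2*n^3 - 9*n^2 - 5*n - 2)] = (6*n^4 + 4*n^3 - 48*n^2 + 174*n + 47)/(4*n^6 - 36*n^5 + 61*n^4 + 82*n^3 + 61*n^2 + 20*n + 4)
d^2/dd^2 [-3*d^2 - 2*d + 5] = -6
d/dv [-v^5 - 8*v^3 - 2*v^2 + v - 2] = -5*v^4 - 24*v^2 - 4*v + 1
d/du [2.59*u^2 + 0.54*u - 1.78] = 5.18*u + 0.54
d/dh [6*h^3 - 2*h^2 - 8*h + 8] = 18*h^2 - 4*h - 8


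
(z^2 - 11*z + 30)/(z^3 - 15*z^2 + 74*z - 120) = 1/(z - 4)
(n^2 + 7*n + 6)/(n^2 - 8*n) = (n^2 + 7*n + 6)/(n*(n - 8))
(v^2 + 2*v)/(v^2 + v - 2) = v/(v - 1)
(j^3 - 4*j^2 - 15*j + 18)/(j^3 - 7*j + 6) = (j - 6)/(j - 2)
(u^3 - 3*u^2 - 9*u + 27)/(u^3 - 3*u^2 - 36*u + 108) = (u^2 - 9)/(u^2 - 36)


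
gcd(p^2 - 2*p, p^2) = p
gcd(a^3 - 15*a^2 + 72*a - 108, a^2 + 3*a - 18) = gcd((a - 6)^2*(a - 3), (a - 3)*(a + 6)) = a - 3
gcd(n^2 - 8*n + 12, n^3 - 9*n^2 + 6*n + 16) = n - 2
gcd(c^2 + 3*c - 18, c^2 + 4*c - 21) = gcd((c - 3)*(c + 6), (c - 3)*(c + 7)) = c - 3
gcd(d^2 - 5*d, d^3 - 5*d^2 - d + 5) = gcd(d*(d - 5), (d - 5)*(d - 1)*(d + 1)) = d - 5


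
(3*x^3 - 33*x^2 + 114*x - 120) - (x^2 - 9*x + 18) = 3*x^3 - 34*x^2 + 123*x - 138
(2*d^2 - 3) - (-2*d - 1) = 2*d^2 + 2*d - 2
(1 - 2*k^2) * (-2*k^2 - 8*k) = 4*k^4 + 16*k^3 - 2*k^2 - 8*k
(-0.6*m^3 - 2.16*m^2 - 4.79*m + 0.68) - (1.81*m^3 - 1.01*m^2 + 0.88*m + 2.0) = -2.41*m^3 - 1.15*m^2 - 5.67*m - 1.32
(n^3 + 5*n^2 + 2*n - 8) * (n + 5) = n^4 + 10*n^3 + 27*n^2 + 2*n - 40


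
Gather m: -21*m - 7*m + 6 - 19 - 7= -28*m - 20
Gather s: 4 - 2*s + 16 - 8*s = 20 - 10*s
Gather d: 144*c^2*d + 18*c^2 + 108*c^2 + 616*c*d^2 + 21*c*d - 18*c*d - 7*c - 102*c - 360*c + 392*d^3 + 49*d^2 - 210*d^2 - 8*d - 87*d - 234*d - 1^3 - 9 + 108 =126*c^2 - 469*c + 392*d^3 + d^2*(616*c - 161) + d*(144*c^2 + 3*c - 329) + 98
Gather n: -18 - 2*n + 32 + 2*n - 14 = 0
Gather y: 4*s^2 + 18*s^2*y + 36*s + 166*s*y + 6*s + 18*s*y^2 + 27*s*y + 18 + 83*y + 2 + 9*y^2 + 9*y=4*s^2 + 42*s + y^2*(18*s + 9) + y*(18*s^2 + 193*s + 92) + 20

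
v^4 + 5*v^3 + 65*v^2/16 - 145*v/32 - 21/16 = (v - 3/4)*(v + 1/4)*(v + 2)*(v + 7/2)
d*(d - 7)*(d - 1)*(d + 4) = d^4 - 4*d^3 - 25*d^2 + 28*d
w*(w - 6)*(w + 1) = w^3 - 5*w^2 - 6*w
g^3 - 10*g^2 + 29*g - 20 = (g - 5)*(g - 4)*(g - 1)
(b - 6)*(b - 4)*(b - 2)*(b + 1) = b^4 - 11*b^3 + 32*b^2 - 4*b - 48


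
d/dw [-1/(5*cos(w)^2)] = -2*sin(w)/(5*cos(w)^3)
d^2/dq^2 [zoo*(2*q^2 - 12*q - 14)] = zoo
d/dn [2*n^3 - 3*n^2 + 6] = 6*n*(n - 1)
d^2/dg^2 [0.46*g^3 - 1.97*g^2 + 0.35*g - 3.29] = 2.76*g - 3.94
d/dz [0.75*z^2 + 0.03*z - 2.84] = 1.5*z + 0.03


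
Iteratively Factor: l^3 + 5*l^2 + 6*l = (l)*(l^2 + 5*l + 6) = l*(l + 3)*(l + 2)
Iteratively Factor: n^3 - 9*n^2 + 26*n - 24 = (n - 2)*(n^2 - 7*n + 12) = (n - 3)*(n - 2)*(n - 4)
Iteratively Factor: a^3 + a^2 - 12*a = (a + 4)*(a^2 - 3*a) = a*(a + 4)*(a - 3)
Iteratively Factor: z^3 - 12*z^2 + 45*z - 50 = (z - 2)*(z^2 - 10*z + 25) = (z - 5)*(z - 2)*(z - 5)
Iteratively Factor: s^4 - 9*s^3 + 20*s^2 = (s - 4)*(s^3 - 5*s^2) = s*(s - 4)*(s^2 - 5*s) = s^2*(s - 4)*(s - 5)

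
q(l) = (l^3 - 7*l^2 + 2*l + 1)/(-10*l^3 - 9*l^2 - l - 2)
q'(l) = (3*l^2 - 14*l + 2)/(-10*l^3 - 9*l^2 - l - 2) + (30*l^2 + 18*l + 1)*(l^3 - 7*l^2 + 2*l + 1)/(-10*l^3 - 9*l^2 - l - 2)^2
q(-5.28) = -0.29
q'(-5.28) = -0.04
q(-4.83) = -0.31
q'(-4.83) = -0.05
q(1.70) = 0.14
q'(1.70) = -0.04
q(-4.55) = -0.33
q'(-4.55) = -0.06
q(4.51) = 0.04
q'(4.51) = -0.02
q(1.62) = 0.14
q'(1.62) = -0.04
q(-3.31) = -0.45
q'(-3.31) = -0.15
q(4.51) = 0.04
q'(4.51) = -0.02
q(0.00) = -0.50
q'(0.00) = -0.75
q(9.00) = -0.02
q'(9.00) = -0.00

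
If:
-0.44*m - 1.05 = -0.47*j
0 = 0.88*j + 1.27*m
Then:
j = 1.36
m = -0.94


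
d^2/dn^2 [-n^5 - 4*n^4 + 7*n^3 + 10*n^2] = -20*n^3 - 48*n^2 + 42*n + 20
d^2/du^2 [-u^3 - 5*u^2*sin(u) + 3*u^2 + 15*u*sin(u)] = 5*u^2*sin(u) - 15*u*sin(u) - 20*u*cos(u) - 6*u - 10*sin(u) + 30*cos(u) + 6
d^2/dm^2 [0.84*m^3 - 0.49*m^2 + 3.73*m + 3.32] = 5.04*m - 0.98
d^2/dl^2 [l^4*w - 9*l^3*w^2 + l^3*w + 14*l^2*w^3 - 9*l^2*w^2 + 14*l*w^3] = 2*w*(6*l^2 - 27*l*w + 3*l + 14*w^2 - 9*w)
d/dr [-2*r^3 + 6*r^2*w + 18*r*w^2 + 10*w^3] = -6*r^2 + 12*r*w + 18*w^2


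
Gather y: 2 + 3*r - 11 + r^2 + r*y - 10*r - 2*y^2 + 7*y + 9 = r^2 - 7*r - 2*y^2 + y*(r + 7)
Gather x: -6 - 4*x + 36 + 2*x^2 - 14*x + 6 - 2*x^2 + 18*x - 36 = 0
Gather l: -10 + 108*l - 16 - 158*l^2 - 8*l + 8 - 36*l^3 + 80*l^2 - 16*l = -36*l^3 - 78*l^2 + 84*l - 18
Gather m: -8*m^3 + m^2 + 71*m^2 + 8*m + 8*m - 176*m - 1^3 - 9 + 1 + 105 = -8*m^3 + 72*m^2 - 160*m + 96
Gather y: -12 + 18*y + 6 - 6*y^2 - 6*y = -6*y^2 + 12*y - 6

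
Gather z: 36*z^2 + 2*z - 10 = 36*z^2 + 2*z - 10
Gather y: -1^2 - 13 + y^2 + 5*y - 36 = y^2 + 5*y - 50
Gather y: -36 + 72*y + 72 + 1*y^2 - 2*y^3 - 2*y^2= -2*y^3 - y^2 + 72*y + 36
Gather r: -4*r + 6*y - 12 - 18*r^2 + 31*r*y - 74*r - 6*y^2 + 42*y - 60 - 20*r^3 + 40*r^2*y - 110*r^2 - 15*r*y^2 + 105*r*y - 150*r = -20*r^3 + r^2*(40*y - 128) + r*(-15*y^2 + 136*y - 228) - 6*y^2 + 48*y - 72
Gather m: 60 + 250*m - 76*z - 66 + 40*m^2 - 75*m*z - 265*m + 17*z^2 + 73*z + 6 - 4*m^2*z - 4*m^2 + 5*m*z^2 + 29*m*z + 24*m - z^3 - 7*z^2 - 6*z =m^2*(36 - 4*z) + m*(5*z^2 - 46*z + 9) - z^3 + 10*z^2 - 9*z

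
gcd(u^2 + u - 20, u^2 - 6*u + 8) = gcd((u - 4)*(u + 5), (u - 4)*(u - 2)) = u - 4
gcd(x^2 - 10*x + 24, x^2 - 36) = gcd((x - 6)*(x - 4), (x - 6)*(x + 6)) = x - 6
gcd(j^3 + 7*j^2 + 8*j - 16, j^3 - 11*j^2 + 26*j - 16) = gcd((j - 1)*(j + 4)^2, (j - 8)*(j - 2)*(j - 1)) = j - 1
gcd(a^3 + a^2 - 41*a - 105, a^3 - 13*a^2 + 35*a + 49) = a - 7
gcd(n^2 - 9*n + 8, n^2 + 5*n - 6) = n - 1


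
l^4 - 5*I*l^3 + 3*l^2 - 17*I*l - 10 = (l - 5*I)*(l - I)^2*(l + 2*I)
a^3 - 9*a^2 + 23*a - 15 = (a - 5)*(a - 3)*(a - 1)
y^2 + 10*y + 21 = (y + 3)*(y + 7)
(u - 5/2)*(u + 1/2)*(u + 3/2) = u^3 - u^2/2 - 17*u/4 - 15/8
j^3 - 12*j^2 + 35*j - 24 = (j - 8)*(j - 3)*(j - 1)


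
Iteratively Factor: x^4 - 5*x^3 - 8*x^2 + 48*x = (x)*(x^3 - 5*x^2 - 8*x + 48) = x*(x - 4)*(x^2 - x - 12) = x*(x - 4)^2*(x + 3)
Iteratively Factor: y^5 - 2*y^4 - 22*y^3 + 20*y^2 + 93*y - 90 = (y - 5)*(y^4 + 3*y^3 - 7*y^2 - 15*y + 18) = (y - 5)*(y + 3)*(y^3 - 7*y + 6) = (y - 5)*(y - 1)*(y + 3)*(y^2 + y - 6) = (y - 5)*(y - 2)*(y - 1)*(y + 3)*(y + 3)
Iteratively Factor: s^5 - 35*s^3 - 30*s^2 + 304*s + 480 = (s + 3)*(s^4 - 3*s^3 - 26*s^2 + 48*s + 160) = (s - 4)*(s + 3)*(s^3 + s^2 - 22*s - 40) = (s - 5)*(s - 4)*(s + 3)*(s^2 + 6*s + 8) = (s - 5)*(s - 4)*(s + 2)*(s + 3)*(s + 4)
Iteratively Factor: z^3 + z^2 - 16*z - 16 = (z + 1)*(z^2 - 16) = (z - 4)*(z + 1)*(z + 4)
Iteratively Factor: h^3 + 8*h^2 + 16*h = (h + 4)*(h^2 + 4*h) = (h + 4)^2*(h)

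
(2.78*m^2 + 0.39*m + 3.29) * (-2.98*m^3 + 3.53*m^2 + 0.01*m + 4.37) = -8.2844*m^5 + 8.6512*m^4 - 8.3997*m^3 + 23.7662*m^2 + 1.7372*m + 14.3773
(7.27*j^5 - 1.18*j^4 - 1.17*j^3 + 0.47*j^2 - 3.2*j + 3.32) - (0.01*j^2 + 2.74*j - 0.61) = 7.27*j^5 - 1.18*j^4 - 1.17*j^3 + 0.46*j^2 - 5.94*j + 3.93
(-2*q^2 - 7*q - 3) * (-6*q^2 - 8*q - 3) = 12*q^4 + 58*q^3 + 80*q^2 + 45*q + 9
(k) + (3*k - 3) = 4*k - 3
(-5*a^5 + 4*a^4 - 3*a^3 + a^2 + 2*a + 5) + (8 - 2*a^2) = -5*a^5 + 4*a^4 - 3*a^3 - a^2 + 2*a + 13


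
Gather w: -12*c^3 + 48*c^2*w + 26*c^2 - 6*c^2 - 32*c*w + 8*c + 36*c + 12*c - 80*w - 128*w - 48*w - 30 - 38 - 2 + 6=-12*c^3 + 20*c^2 + 56*c + w*(48*c^2 - 32*c - 256) - 64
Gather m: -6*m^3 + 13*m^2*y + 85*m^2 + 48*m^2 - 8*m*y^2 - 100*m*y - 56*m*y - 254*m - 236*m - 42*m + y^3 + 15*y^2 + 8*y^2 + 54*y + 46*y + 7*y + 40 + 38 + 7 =-6*m^3 + m^2*(13*y + 133) + m*(-8*y^2 - 156*y - 532) + y^3 + 23*y^2 + 107*y + 85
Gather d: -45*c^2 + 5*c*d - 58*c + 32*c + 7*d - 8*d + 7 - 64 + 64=-45*c^2 - 26*c + d*(5*c - 1) + 7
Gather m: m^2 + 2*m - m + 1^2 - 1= m^2 + m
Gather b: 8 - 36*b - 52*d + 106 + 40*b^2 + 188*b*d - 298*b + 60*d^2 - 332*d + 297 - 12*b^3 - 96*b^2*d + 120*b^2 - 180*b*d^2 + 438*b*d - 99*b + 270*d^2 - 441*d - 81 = -12*b^3 + b^2*(160 - 96*d) + b*(-180*d^2 + 626*d - 433) + 330*d^2 - 825*d + 330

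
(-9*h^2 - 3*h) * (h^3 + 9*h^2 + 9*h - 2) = -9*h^5 - 84*h^4 - 108*h^3 - 9*h^2 + 6*h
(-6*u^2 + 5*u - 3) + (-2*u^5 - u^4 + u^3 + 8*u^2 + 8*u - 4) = -2*u^5 - u^4 + u^3 + 2*u^2 + 13*u - 7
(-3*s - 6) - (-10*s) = 7*s - 6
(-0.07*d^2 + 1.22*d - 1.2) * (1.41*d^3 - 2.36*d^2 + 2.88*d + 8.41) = -0.0987*d^5 + 1.8854*d^4 - 4.7728*d^3 + 5.7569*d^2 + 6.8042*d - 10.092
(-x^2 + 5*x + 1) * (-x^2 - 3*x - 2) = x^4 - 2*x^3 - 14*x^2 - 13*x - 2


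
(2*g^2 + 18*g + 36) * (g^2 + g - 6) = 2*g^4 + 20*g^3 + 42*g^2 - 72*g - 216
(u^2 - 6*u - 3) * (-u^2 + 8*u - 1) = -u^4 + 14*u^3 - 46*u^2 - 18*u + 3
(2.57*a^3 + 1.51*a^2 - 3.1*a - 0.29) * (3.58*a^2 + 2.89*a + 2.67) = 9.2006*a^5 + 12.8331*a^4 + 0.127799999999999*a^3 - 5.9655*a^2 - 9.1151*a - 0.7743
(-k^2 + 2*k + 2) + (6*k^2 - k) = 5*k^2 + k + 2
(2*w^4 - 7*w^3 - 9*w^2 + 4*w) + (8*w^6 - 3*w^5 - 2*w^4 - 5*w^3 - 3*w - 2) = 8*w^6 - 3*w^5 - 12*w^3 - 9*w^2 + w - 2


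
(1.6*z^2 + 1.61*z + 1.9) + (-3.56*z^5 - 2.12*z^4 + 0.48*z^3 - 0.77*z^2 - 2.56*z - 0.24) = -3.56*z^5 - 2.12*z^4 + 0.48*z^3 + 0.83*z^2 - 0.95*z + 1.66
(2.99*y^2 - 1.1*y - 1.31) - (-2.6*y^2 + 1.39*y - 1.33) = 5.59*y^2 - 2.49*y + 0.02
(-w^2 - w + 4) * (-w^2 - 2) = w^4 + w^3 - 2*w^2 + 2*w - 8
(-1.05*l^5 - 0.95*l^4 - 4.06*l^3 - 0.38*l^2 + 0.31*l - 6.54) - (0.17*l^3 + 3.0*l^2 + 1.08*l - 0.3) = -1.05*l^5 - 0.95*l^4 - 4.23*l^3 - 3.38*l^2 - 0.77*l - 6.24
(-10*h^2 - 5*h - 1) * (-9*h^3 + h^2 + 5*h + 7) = 90*h^5 + 35*h^4 - 46*h^3 - 96*h^2 - 40*h - 7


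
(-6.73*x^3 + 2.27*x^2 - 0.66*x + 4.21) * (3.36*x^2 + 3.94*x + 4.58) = -22.6128*x^5 - 18.889*x^4 - 24.0972*x^3 + 21.9418*x^2 + 13.5646*x + 19.2818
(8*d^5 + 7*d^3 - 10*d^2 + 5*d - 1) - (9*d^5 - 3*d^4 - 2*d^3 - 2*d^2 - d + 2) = -d^5 + 3*d^4 + 9*d^3 - 8*d^2 + 6*d - 3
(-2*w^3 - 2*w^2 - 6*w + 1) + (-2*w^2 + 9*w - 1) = -2*w^3 - 4*w^2 + 3*w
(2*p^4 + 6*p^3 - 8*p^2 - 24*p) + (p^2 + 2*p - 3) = 2*p^4 + 6*p^3 - 7*p^2 - 22*p - 3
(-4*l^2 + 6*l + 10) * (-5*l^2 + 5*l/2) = 20*l^4 - 40*l^3 - 35*l^2 + 25*l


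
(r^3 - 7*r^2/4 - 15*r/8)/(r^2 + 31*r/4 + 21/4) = r*(2*r - 5)/(2*(r + 7))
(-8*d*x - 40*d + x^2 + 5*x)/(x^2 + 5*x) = (-8*d + x)/x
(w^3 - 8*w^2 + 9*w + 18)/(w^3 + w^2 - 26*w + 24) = (w^3 - 8*w^2 + 9*w + 18)/(w^3 + w^2 - 26*w + 24)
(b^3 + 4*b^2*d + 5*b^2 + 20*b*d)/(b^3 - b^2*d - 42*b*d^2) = (b^2 + 4*b*d + 5*b + 20*d)/(b^2 - b*d - 42*d^2)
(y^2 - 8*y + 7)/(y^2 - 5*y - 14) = (y - 1)/(y + 2)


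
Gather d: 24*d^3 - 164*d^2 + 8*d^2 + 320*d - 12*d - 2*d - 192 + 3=24*d^3 - 156*d^2 + 306*d - 189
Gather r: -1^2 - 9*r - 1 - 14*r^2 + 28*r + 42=-14*r^2 + 19*r + 40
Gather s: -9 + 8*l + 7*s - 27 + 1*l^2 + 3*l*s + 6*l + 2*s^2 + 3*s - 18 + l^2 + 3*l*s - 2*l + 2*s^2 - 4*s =2*l^2 + 12*l + 4*s^2 + s*(6*l + 6) - 54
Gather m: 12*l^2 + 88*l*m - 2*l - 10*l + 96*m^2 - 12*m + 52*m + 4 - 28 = 12*l^2 - 12*l + 96*m^2 + m*(88*l + 40) - 24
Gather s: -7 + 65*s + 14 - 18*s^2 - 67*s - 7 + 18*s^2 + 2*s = 0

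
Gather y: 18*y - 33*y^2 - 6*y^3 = -6*y^3 - 33*y^2 + 18*y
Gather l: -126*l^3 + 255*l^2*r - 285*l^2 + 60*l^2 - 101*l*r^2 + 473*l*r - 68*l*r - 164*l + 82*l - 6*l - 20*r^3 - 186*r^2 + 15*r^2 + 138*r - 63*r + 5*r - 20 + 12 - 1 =-126*l^3 + l^2*(255*r - 225) + l*(-101*r^2 + 405*r - 88) - 20*r^3 - 171*r^2 + 80*r - 9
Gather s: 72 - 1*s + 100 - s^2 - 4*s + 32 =-s^2 - 5*s + 204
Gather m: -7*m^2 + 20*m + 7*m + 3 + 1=-7*m^2 + 27*m + 4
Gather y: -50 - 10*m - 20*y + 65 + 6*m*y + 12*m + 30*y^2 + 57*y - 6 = 2*m + 30*y^2 + y*(6*m + 37) + 9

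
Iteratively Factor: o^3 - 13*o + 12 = (o - 1)*(o^2 + o - 12) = (o - 1)*(o + 4)*(o - 3)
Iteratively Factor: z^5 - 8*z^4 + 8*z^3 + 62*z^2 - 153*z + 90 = (z + 3)*(z^4 - 11*z^3 + 41*z^2 - 61*z + 30) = (z - 5)*(z + 3)*(z^3 - 6*z^2 + 11*z - 6) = (z - 5)*(z - 1)*(z + 3)*(z^2 - 5*z + 6) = (z - 5)*(z - 3)*(z - 1)*(z + 3)*(z - 2)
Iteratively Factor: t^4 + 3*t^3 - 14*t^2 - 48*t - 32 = (t - 4)*(t^3 + 7*t^2 + 14*t + 8) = (t - 4)*(t + 4)*(t^2 + 3*t + 2) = (t - 4)*(t + 2)*(t + 4)*(t + 1)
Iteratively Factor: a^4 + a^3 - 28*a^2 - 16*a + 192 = (a + 4)*(a^3 - 3*a^2 - 16*a + 48) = (a - 3)*(a + 4)*(a^2 - 16) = (a - 4)*(a - 3)*(a + 4)*(a + 4)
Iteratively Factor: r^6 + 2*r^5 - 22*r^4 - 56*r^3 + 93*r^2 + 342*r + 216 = (r + 1)*(r^5 + r^4 - 23*r^3 - 33*r^2 + 126*r + 216) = (r + 1)*(r + 2)*(r^4 - r^3 - 21*r^2 + 9*r + 108) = (r + 1)*(r + 2)*(r + 3)*(r^3 - 4*r^2 - 9*r + 36) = (r + 1)*(r + 2)*(r + 3)^2*(r^2 - 7*r + 12) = (r - 3)*(r + 1)*(r + 2)*(r + 3)^2*(r - 4)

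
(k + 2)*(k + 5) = k^2 + 7*k + 10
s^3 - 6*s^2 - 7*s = s*(s - 7)*(s + 1)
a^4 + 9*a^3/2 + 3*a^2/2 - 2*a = a*(a - 1/2)*(a + 1)*(a + 4)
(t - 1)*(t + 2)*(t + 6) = t^3 + 7*t^2 + 4*t - 12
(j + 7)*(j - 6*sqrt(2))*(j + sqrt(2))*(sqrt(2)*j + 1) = sqrt(2)*j^4 - 9*j^3 + 7*sqrt(2)*j^3 - 63*j^2 - 17*sqrt(2)*j^2 - 119*sqrt(2)*j - 12*j - 84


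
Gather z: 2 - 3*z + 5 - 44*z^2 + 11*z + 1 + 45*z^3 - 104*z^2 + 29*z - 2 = 45*z^3 - 148*z^2 + 37*z + 6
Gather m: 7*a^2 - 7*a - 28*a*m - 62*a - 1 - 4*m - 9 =7*a^2 - 69*a + m*(-28*a - 4) - 10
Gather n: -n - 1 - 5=-n - 6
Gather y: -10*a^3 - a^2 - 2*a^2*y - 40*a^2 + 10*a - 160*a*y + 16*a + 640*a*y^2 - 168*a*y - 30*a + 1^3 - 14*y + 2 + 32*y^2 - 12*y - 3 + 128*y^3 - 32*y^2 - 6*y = -10*a^3 - 41*a^2 + 640*a*y^2 - 4*a + 128*y^3 + y*(-2*a^2 - 328*a - 32)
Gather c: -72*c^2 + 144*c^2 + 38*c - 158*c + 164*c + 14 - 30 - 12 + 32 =72*c^2 + 44*c + 4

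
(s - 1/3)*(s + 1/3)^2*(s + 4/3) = s^4 + 5*s^3/3 + s^2/3 - 5*s/27 - 4/81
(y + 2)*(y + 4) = y^2 + 6*y + 8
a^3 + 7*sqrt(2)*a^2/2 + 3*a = a*(a + sqrt(2)/2)*(a + 3*sqrt(2))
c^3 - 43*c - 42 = (c - 7)*(c + 1)*(c + 6)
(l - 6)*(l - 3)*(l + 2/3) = l^3 - 25*l^2/3 + 12*l + 12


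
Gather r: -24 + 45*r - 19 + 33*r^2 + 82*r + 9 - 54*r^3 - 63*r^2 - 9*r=-54*r^3 - 30*r^2 + 118*r - 34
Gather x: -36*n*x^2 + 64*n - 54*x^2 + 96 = 64*n + x^2*(-36*n - 54) + 96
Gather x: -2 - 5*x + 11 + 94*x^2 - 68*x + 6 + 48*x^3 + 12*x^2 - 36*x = 48*x^3 + 106*x^2 - 109*x + 15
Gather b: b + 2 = b + 2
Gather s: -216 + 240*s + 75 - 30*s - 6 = 210*s - 147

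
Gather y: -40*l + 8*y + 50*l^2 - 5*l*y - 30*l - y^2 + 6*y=50*l^2 - 70*l - y^2 + y*(14 - 5*l)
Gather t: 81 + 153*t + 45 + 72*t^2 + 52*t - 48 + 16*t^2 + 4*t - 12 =88*t^2 + 209*t + 66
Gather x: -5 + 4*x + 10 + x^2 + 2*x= x^2 + 6*x + 5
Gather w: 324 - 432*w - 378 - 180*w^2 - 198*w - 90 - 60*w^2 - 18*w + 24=-240*w^2 - 648*w - 120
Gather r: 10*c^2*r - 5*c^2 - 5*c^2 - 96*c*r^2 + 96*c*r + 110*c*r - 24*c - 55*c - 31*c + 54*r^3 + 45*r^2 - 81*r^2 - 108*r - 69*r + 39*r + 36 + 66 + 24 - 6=-10*c^2 - 110*c + 54*r^3 + r^2*(-96*c - 36) + r*(10*c^2 + 206*c - 138) + 120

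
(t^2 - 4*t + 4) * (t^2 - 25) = t^4 - 4*t^3 - 21*t^2 + 100*t - 100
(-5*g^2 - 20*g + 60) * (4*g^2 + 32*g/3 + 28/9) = -20*g^4 - 400*g^3/3 + 100*g^2/9 + 5200*g/9 + 560/3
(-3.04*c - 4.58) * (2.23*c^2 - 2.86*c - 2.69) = -6.7792*c^3 - 1.519*c^2 + 21.2764*c + 12.3202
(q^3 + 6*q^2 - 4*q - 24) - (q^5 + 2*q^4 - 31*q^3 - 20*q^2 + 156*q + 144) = -q^5 - 2*q^4 + 32*q^3 + 26*q^2 - 160*q - 168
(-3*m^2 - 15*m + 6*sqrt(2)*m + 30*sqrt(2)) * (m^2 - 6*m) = -3*m^4 + 3*m^3 + 6*sqrt(2)*m^3 - 6*sqrt(2)*m^2 + 90*m^2 - 180*sqrt(2)*m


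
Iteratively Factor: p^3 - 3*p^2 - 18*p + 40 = (p - 5)*(p^2 + 2*p - 8) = (p - 5)*(p - 2)*(p + 4)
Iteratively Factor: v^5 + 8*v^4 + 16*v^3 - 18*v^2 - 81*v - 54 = (v + 3)*(v^4 + 5*v^3 + v^2 - 21*v - 18) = (v + 3)^2*(v^3 + 2*v^2 - 5*v - 6) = (v - 2)*(v + 3)^2*(v^2 + 4*v + 3) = (v - 2)*(v + 1)*(v + 3)^2*(v + 3)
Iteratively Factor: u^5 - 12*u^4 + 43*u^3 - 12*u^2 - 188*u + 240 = (u - 4)*(u^4 - 8*u^3 + 11*u^2 + 32*u - 60) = (u - 4)*(u - 2)*(u^3 - 6*u^2 - u + 30) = (u - 4)*(u - 3)*(u - 2)*(u^2 - 3*u - 10) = (u - 4)*(u - 3)*(u - 2)*(u + 2)*(u - 5)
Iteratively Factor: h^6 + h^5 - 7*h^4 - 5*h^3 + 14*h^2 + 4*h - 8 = (h + 1)*(h^5 - 7*h^3 + 2*h^2 + 12*h - 8) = (h + 1)*(h + 2)*(h^4 - 2*h^3 - 3*h^2 + 8*h - 4) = (h - 2)*(h + 1)*(h + 2)*(h^3 - 3*h + 2) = (h - 2)*(h - 1)*(h + 1)*(h + 2)*(h^2 + h - 2) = (h - 2)*(h - 1)*(h + 1)*(h + 2)^2*(h - 1)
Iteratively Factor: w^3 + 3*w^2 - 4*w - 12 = (w - 2)*(w^2 + 5*w + 6) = (w - 2)*(w + 3)*(w + 2)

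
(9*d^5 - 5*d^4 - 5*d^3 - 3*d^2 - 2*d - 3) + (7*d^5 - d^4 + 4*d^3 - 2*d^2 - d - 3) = 16*d^5 - 6*d^4 - d^3 - 5*d^2 - 3*d - 6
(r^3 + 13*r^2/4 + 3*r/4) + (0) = r^3 + 13*r^2/4 + 3*r/4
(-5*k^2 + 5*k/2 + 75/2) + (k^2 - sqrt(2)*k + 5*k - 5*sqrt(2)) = -4*k^2 - sqrt(2)*k + 15*k/2 - 5*sqrt(2) + 75/2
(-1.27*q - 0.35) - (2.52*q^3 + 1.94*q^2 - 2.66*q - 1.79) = -2.52*q^3 - 1.94*q^2 + 1.39*q + 1.44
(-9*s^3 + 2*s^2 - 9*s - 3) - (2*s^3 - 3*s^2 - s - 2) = -11*s^3 + 5*s^2 - 8*s - 1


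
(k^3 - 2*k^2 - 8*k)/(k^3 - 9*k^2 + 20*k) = (k + 2)/(k - 5)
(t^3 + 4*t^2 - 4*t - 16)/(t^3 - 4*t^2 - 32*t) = (t^2 - 4)/(t*(t - 8))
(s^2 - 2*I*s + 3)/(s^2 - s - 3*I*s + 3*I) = (s + I)/(s - 1)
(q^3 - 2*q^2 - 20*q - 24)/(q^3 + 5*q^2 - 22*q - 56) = (q^2 - 4*q - 12)/(q^2 + 3*q - 28)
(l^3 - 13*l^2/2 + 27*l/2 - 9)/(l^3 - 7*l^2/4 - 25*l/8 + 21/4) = 4*(l - 3)/(4*l + 7)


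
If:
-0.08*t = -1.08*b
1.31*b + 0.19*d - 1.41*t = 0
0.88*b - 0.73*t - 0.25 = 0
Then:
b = -0.03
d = -2.60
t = -0.38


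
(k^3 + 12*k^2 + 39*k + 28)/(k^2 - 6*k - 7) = (k^2 + 11*k + 28)/(k - 7)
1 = 1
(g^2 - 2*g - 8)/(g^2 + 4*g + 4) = (g - 4)/(g + 2)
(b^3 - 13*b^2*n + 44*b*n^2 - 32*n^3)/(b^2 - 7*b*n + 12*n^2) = (b^2 - 9*b*n + 8*n^2)/(b - 3*n)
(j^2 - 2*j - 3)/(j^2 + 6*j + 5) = (j - 3)/(j + 5)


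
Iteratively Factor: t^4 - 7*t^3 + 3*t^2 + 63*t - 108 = (t + 3)*(t^3 - 10*t^2 + 33*t - 36) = (t - 3)*(t + 3)*(t^2 - 7*t + 12) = (t - 4)*(t - 3)*(t + 3)*(t - 3)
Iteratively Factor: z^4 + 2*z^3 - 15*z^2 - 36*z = (z - 4)*(z^3 + 6*z^2 + 9*z) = (z - 4)*(z + 3)*(z^2 + 3*z) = (z - 4)*(z + 3)^2*(z)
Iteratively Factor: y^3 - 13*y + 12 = (y + 4)*(y^2 - 4*y + 3) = (y - 1)*(y + 4)*(y - 3)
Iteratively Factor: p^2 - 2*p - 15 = (p - 5)*(p + 3)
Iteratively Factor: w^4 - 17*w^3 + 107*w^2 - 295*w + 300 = (w - 5)*(w^3 - 12*w^2 + 47*w - 60) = (w - 5)*(w - 3)*(w^2 - 9*w + 20) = (w - 5)*(w - 4)*(w - 3)*(w - 5)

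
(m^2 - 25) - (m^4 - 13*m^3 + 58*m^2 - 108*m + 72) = -m^4 + 13*m^3 - 57*m^2 + 108*m - 97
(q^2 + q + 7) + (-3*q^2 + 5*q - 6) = -2*q^2 + 6*q + 1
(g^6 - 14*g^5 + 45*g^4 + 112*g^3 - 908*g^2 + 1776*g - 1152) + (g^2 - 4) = g^6 - 14*g^5 + 45*g^4 + 112*g^3 - 907*g^2 + 1776*g - 1156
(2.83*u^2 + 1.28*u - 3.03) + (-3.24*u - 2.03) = 2.83*u^2 - 1.96*u - 5.06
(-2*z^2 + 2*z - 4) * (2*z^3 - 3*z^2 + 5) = -4*z^5 + 10*z^4 - 14*z^3 + 2*z^2 + 10*z - 20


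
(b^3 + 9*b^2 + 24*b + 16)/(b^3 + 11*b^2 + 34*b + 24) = (b + 4)/(b + 6)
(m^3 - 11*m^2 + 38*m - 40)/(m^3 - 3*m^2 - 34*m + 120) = (m - 2)/(m + 6)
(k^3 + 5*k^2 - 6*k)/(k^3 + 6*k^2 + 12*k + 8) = k*(k^2 + 5*k - 6)/(k^3 + 6*k^2 + 12*k + 8)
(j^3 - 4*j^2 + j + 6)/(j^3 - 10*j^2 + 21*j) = (j^2 - j - 2)/(j*(j - 7))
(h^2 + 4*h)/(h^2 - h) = (h + 4)/(h - 1)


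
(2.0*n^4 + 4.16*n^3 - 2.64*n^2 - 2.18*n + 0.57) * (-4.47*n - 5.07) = -8.94*n^5 - 28.7352*n^4 - 9.2904*n^3 + 23.1294*n^2 + 8.5047*n - 2.8899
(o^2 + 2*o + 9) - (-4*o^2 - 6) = 5*o^2 + 2*o + 15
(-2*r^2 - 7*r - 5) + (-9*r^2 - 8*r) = -11*r^2 - 15*r - 5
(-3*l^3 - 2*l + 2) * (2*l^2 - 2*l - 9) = -6*l^5 + 6*l^4 + 23*l^3 + 8*l^2 + 14*l - 18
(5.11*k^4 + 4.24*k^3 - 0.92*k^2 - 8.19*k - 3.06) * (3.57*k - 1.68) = 18.2427*k^5 + 6.552*k^4 - 10.4076*k^3 - 27.6927*k^2 + 2.835*k + 5.1408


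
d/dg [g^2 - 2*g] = 2*g - 2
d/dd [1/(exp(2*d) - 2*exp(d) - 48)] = 2*(1 - exp(d))*exp(d)/(-exp(2*d) + 2*exp(d) + 48)^2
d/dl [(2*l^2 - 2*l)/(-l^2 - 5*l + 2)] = 4*(-3*l^2 + 2*l - 1)/(l^4 + 10*l^3 + 21*l^2 - 20*l + 4)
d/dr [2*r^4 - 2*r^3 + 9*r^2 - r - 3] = 8*r^3 - 6*r^2 + 18*r - 1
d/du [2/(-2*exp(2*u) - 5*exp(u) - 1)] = (8*exp(u) + 10)*exp(u)/(2*exp(2*u) + 5*exp(u) + 1)^2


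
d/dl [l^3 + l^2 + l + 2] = 3*l^2 + 2*l + 1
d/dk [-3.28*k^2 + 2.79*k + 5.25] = 2.79 - 6.56*k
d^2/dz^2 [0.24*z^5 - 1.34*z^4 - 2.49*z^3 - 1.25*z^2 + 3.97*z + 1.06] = 4.8*z^3 - 16.08*z^2 - 14.94*z - 2.5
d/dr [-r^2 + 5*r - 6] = 5 - 2*r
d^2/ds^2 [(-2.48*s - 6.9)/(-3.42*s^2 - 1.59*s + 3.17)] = ((2.48*s + 6.9)*(6.84*s + 1.59)*(13.68*s + 3.18) - (50.8896*s + 55.0824)*(3.42*s^2 + 1.59*s - 3.17))/(3.42*s^2 + 1.59*s - 3.17)^3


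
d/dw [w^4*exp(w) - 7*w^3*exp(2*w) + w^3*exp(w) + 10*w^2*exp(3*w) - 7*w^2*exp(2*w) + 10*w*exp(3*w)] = (w^4 - 14*w^3*exp(w) + 5*w^3 + 30*w^2*exp(2*w) - 35*w^2*exp(w) + 3*w^2 + 50*w*exp(2*w) - 14*w*exp(w) + 10*exp(2*w))*exp(w)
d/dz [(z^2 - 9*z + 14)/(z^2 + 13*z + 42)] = 2*(11*z^2 + 28*z - 280)/(z^4 + 26*z^3 + 253*z^2 + 1092*z + 1764)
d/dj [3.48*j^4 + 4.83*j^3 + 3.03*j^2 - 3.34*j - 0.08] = 13.92*j^3 + 14.49*j^2 + 6.06*j - 3.34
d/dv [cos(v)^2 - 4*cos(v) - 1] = 2*(2 - cos(v))*sin(v)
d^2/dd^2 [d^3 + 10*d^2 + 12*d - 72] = 6*d + 20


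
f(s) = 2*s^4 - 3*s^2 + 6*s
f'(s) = 8*s^3 - 6*s + 6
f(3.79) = 392.30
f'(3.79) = 418.78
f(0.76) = 3.49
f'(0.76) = 4.95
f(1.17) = 6.66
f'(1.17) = 11.79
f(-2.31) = 27.08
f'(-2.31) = -78.75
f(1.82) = 22.93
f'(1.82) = 43.31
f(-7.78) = 7099.11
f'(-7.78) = -3714.61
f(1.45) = 11.23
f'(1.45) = 21.69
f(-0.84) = -6.16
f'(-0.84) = 6.30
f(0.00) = 0.00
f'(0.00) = 6.00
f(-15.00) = 100485.00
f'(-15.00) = -26904.00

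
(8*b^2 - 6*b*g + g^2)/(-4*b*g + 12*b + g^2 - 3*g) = (-2*b + g)/(g - 3)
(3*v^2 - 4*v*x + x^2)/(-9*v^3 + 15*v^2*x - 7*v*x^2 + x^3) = 1/(-3*v + x)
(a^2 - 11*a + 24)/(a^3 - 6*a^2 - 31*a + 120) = 1/(a + 5)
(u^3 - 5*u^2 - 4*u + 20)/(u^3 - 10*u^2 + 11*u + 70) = (u - 2)/(u - 7)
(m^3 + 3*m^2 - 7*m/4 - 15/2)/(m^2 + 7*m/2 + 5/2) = (m^2 + m/2 - 3)/(m + 1)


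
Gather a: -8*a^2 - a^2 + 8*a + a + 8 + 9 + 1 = -9*a^2 + 9*a + 18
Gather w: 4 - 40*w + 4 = 8 - 40*w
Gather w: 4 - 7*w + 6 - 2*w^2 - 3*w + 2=-2*w^2 - 10*w + 12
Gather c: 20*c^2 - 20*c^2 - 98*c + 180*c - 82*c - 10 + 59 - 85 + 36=0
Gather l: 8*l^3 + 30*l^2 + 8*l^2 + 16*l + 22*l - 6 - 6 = 8*l^3 + 38*l^2 + 38*l - 12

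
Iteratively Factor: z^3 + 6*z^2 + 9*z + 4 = (z + 1)*(z^2 + 5*z + 4) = (z + 1)*(z + 4)*(z + 1)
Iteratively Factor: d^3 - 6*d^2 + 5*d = (d - 5)*(d^2 - d) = (d - 5)*(d - 1)*(d)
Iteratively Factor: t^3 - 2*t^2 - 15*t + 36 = (t - 3)*(t^2 + t - 12) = (t - 3)^2*(t + 4)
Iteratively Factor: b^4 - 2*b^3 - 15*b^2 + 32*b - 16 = (b - 4)*(b^3 + 2*b^2 - 7*b + 4) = (b - 4)*(b + 4)*(b^2 - 2*b + 1) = (b - 4)*(b - 1)*(b + 4)*(b - 1)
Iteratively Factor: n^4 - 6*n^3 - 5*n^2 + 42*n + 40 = (n + 1)*(n^3 - 7*n^2 + 2*n + 40) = (n + 1)*(n + 2)*(n^2 - 9*n + 20) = (n - 5)*(n + 1)*(n + 2)*(n - 4)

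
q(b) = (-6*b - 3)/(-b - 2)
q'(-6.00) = 0.56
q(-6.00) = 8.25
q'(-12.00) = 0.09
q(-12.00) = 6.90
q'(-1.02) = 9.37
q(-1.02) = -3.18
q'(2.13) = 0.53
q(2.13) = 3.82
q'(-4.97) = 1.02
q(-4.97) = 9.03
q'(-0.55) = 4.28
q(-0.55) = -0.21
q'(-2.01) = 90000.00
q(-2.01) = 906.00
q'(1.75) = 0.64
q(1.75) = 3.60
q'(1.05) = 0.97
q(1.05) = 3.05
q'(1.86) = 0.60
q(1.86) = 3.67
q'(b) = (-6*b - 3)/(-b - 2)^2 - 6/(-b - 2) = 9/(b + 2)^2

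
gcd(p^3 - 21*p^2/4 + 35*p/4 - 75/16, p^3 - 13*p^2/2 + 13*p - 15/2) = p - 5/2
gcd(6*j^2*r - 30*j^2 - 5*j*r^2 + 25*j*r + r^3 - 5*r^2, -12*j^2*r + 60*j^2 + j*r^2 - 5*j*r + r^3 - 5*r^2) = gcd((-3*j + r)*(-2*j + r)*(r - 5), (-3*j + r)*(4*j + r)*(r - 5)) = -3*j*r + 15*j + r^2 - 5*r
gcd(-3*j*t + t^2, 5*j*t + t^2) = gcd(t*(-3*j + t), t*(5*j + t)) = t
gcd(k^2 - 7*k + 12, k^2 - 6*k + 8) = k - 4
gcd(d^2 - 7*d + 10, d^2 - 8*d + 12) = d - 2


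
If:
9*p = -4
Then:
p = -4/9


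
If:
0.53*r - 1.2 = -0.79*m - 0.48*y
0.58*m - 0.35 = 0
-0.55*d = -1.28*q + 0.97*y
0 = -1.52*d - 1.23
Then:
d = -0.81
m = 0.60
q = 0.7578125*y - 0.347707648026316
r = 1.36467143786597 - 0.905660377358491*y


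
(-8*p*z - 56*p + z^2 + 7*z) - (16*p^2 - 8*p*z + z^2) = -16*p^2 - 56*p + 7*z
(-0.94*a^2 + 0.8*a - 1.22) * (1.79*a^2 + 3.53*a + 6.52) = -1.6826*a^4 - 1.8862*a^3 - 5.4886*a^2 + 0.909400000000001*a - 7.9544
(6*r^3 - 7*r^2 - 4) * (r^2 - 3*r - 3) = 6*r^5 - 25*r^4 + 3*r^3 + 17*r^2 + 12*r + 12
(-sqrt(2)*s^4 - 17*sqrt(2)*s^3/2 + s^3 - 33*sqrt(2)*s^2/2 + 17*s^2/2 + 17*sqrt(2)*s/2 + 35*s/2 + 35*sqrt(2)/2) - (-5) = -sqrt(2)*s^4 - 17*sqrt(2)*s^3/2 + s^3 - 33*sqrt(2)*s^2/2 + 17*s^2/2 + 17*sqrt(2)*s/2 + 35*s/2 + 5 + 35*sqrt(2)/2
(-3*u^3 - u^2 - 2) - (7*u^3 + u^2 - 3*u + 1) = -10*u^3 - 2*u^2 + 3*u - 3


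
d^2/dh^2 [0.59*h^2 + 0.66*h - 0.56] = 1.18000000000000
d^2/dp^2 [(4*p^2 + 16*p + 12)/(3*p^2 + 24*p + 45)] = -32/(3*p^3 + 45*p^2 + 225*p + 375)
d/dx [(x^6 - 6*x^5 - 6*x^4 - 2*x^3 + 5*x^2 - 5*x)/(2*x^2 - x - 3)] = (8*x^7 - 41*x^6 - 18*x^5 + 104*x^4 + 76*x^3 + 23*x^2 - 30*x + 15)/(4*x^4 - 4*x^3 - 11*x^2 + 6*x + 9)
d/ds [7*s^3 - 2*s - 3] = 21*s^2 - 2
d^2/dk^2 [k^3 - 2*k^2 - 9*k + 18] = 6*k - 4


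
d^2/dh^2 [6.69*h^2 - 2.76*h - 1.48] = 13.3800000000000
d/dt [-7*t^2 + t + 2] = 1 - 14*t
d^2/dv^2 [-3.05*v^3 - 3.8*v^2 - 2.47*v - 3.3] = -18.3*v - 7.6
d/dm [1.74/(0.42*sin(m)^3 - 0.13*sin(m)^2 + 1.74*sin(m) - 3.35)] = (-2.1924*sin(m)^2 + 0.4524*sin(m) - 3.0276)*cos(m)/(0.42*sin(m)^3 - 0.13*sin(m)^2 + 1.74*sin(m) - 3.35)^2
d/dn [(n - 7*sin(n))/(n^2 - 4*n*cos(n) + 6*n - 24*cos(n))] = ((1 - 7*cos(n))*(n^2 - 4*n*cos(n) + 6*n - 24*cos(n)) - 2*(n - 7*sin(n))*(2*n*sin(n) + n + 12*sin(n) - 2*cos(n) + 3))/((n + 6)^2*(n - 4*cos(n))^2)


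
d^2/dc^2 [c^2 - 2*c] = 2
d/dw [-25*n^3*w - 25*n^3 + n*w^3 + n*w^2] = n*(-25*n^2 + 3*w^2 + 2*w)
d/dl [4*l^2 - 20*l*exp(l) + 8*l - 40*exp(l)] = -20*l*exp(l) + 8*l - 60*exp(l) + 8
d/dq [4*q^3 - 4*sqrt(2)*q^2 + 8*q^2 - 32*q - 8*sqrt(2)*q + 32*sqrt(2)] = 12*q^2 - 8*sqrt(2)*q + 16*q - 32 - 8*sqrt(2)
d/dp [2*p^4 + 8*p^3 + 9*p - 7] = 8*p^3 + 24*p^2 + 9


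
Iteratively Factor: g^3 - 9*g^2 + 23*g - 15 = (g - 5)*(g^2 - 4*g + 3) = (g - 5)*(g - 3)*(g - 1)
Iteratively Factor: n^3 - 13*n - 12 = (n - 4)*(n^2 + 4*n + 3) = (n - 4)*(n + 3)*(n + 1)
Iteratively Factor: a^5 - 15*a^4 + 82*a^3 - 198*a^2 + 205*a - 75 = (a - 5)*(a^4 - 10*a^3 + 32*a^2 - 38*a + 15) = (a - 5)^2*(a^3 - 5*a^2 + 7*a - 3) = (a - 5)^2*(a - 3)*(a^2 - 2*a + 1) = (a - 5)^2*(a - 3)*(a - 1)*(a - 1)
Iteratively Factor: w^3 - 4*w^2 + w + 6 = (w - 3)*(w^2 - w - 2) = (w - 3)*(w - 2)*(w + 1)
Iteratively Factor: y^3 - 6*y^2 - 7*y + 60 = (y - 5)*(y^2 - y - 12) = (y - 5)*(y - 4)*(y + 3)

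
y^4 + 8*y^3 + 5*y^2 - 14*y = y*(y - 1)*(y + 2)*(y + 7)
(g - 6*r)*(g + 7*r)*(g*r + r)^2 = g^4*r^2 + g^3*r^3 + 2*g^3*r^2 - 42*g^2*r^4 + 2*g^2*r^3 + g^2*r^2 - 84*g*r^4 + g*r^3 - 42*r^4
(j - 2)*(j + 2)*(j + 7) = j^3 + 7*j^2 - 4*j - 28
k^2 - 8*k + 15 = (k - 5)*(k - 3)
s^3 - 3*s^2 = s^2*(s - 3)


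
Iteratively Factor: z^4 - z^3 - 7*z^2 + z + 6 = (z + 2)*(z^3 - 3*z^2 - z + 3) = (z - 1)*(z + 2)*(z^2 - 2*z - 3) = (z - 1)*(z + 1)*(z + 2)*(z - 3)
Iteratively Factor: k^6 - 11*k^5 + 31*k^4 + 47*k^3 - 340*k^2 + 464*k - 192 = (k + 3)*(k^5 - 14*k^4 + 73*k^3 - 172*k^2 + 176*k - 64) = (k - 1)*(k + 3)*(k^4 - 13*k^3 + 60*k^2 - 112*k + 64) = (k - 4)*(k - 1)*(k + 3)*(k^3 - 9*k^2 + 24*k - 16) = (k - 4)^2*(k - 1)*(k + 3)*(k^2 - 5*k + 4) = (k - 4)^3*(k - 1)*(k + 3)*(k - 1)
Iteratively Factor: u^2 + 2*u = (u)*(u + 2)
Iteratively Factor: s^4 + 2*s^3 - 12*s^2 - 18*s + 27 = (s + 3)*(s^3 - s^2 - 9*s + 9) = (s - 1)*(s + 3)*(s^2 - 9) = (s - 1)*(s + 3)^2*(s - 3)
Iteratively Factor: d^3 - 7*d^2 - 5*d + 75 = (d - 5)*(d^2 - 2*d - 15) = (d - 5)^2*(d + 3)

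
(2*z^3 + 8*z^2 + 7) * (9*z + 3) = 18*z^4 + 78*z^3 + 24*z^2 + 63*z + 21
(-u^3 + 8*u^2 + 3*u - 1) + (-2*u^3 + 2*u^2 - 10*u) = -3*u^3 + 10*u^2 - 7*u - 1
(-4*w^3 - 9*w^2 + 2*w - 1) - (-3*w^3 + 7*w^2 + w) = -w^3 - 16*w^2 + w - 1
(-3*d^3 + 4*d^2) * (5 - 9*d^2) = 27*d^5 - 36*d^4 - 15*d^3 + 20*d^2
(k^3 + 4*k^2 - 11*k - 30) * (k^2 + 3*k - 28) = k^5 + 7*k^4 - 27*k^3 - 175*k^2 + 218*k + 840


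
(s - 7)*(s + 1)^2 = s^3 - 5*s^2 - 13*s - 7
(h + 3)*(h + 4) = h^2 + 7*h + 12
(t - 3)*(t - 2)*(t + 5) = t^3 - 19*t + 30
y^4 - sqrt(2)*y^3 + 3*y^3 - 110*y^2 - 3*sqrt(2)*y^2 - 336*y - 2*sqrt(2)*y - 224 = (y + 1)*(y + 2)*(y - 8*sqrt(2))*(y + 7*sqrt(2))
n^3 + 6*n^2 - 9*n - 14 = (n - 2)*(n + 1)*(n + 7)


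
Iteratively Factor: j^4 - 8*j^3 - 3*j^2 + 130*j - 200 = (j + 4)*(j^3 - 12*j^2 + 45*j - 50) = (j - 5)*(j + 4)*(j^2 - 7*j + 10) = (j - 5)^2*(j + 4)*(j - 2)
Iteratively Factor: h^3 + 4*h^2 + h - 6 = (h + 2)*(h^2 + 2*h - 3) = (h + 2)*(h + 3)*(h - 1)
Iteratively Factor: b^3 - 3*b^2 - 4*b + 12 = (b - 2)*(b^2 - b - 6) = (b - 2)*(b + 2)*(b - 3)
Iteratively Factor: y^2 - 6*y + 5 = (y - 5)*(y - 1)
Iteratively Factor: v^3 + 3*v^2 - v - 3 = (v + 3)*(v^2 - 1) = (v - 1)*(v + 3)*(v + 1)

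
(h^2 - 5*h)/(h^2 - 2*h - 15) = h/(h + 3)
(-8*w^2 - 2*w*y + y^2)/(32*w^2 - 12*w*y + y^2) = (2*w + y)/(-8*w + y)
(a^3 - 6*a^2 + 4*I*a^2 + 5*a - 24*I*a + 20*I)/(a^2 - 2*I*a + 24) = (a^2 - 6*a + 5)/(a - 6*I)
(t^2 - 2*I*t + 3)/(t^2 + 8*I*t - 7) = (t - 3*I)/(t + 7*I)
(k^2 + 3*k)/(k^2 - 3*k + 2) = k*(k + 3)/(k^2 - 3*k + 2)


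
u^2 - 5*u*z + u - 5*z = (u + 1)*(u - 5*z)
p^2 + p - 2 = (p - 1)*(p + 2)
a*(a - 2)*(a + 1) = a^3 - a^2 - 2*a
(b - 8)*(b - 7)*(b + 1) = b^3 - 14*b^2 + 41*b + 56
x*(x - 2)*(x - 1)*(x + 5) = x^4 + 2*x^3 - 13*x^2 + 10*x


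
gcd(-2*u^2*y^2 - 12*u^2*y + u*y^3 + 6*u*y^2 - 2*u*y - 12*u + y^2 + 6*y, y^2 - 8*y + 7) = 1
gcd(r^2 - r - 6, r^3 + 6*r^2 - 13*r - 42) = r^2 - r - 6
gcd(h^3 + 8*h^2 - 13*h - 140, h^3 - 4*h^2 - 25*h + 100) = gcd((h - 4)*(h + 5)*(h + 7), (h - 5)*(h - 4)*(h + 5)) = h^2 + h - 20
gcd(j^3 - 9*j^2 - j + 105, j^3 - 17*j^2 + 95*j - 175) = j^2 - 12*j + 35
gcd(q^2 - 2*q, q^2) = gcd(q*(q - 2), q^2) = q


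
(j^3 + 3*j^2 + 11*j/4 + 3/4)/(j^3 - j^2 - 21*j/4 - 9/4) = (j + 1)/(j - 3)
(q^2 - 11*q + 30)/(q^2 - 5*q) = (q - 6)/q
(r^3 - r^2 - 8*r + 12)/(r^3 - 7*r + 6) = (r - 2)/(r - 1)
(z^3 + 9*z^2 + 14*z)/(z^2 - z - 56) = z*(z + 2)/(z - 8)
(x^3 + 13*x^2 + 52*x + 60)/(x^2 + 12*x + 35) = (x^2 + 8*x + 12)/(x + 7)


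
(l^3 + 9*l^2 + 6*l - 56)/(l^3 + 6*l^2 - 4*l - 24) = (l^2 + 11*l + 28)/(l^2 + 8*l + 12)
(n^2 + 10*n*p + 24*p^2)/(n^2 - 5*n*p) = (n^2 + 10*n*p + 24*p^2)/(n*(n - 5*p))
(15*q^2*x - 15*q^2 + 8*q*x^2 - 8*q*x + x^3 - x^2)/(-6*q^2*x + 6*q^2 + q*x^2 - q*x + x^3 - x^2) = (5*q + x)/(-2*q + x)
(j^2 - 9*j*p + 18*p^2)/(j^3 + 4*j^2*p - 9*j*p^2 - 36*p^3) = (j - 6*p)/(j^2 + 7*j*p + 12*p^2)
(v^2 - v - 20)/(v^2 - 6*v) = (v^2 - v - 20)/(v*(v - 6))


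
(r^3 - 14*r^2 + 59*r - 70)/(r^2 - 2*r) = r - 12 + 35/r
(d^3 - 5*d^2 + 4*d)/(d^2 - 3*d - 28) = d*(-d^2 + 5*d - 4)/(-d^2 + 3*d + 28)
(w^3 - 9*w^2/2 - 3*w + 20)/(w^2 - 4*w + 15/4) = 2*(w^2 - 2*w - 8)/(2*w - 3)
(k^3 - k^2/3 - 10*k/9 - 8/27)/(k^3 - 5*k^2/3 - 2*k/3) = (9*k^2 - 6*k - 8)/(9*k*(k - 2))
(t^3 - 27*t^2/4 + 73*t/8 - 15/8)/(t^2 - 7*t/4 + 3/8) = t - 5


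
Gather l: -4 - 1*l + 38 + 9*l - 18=8*l + 16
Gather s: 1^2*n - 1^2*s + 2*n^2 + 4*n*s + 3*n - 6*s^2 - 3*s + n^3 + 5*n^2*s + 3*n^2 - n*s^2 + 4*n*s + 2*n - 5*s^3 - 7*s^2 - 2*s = n^3 + 5*n^2 + 6*n - 5*s^3 + s^2*(-n - 13) + s*(5*n^2 + 8*n - 6)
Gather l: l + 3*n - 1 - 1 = l + 3*n - 2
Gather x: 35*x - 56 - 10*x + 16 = 25*x - 40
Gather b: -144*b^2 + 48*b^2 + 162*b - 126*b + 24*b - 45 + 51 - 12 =-96*b^2 + 60*b - 6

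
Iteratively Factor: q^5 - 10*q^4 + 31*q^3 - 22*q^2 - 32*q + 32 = (q + 1)*(q^4 - 11*q^3 + 42*q^2 - 64*q + 32) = (q - 4)*(q + 1)*(q^3 - 7*q^2 + 14*q - 8) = (q - 4)^2*(q + 1)*(q^2 - 3*q + 2) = (q - 4)^2*(q - 1)*(q + 1)*(q - 2)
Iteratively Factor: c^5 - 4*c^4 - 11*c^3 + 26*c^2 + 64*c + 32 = (c + 2)*(c^4 - 6*c^3 + c^2 + 24*c + 16) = (c + 1)*(c + 2)*(c^3 - 7*c^2 + 8*c + 16) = (c + 1)^2*(c + 2)*(c^2 - 8*c + 16) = (c - 4)*(c + 1)^2*(c + 2)*(c - 4)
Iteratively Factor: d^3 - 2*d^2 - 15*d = (d + 3)*(d^2 - 5*d) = (d - 5)*(d + 3)*(d)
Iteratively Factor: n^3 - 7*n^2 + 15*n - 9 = (n - 3)*(n^2 - 4*n + 3) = (n - 3)*(n - 1)*(n - 3)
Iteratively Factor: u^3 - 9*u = (u)*(u^2 - 9) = u*(u + 3)*(u - 3)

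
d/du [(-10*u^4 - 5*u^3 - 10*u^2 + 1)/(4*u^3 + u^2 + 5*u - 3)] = (-40*u^6 - 20*u^5 - 115*u^4 + 70*u^3 - 17*u^2 + 58*u - 5)/(16*u^6 + 8*u^5 + 41*u^4 - 14*u^3 + 19*u^2 - 30*u + 9)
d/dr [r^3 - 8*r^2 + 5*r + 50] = 3*r^2 - 16*r + 5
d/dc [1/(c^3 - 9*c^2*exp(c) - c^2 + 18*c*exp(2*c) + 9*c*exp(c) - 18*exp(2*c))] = (9*c^2*exp(c) - 3*c^2 - 36*c*exp(2*c) + 9*c*exp(c) + 2*c + 18*exp(2*c) - 9*exp(c))/(c^3 - 9*c^2*exp(c) - c^2 + 18*c*exp(2*c) + 9*c*exp(c) - 18*exp(2*c))^2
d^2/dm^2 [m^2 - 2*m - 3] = 2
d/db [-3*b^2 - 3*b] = -6*b - 3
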